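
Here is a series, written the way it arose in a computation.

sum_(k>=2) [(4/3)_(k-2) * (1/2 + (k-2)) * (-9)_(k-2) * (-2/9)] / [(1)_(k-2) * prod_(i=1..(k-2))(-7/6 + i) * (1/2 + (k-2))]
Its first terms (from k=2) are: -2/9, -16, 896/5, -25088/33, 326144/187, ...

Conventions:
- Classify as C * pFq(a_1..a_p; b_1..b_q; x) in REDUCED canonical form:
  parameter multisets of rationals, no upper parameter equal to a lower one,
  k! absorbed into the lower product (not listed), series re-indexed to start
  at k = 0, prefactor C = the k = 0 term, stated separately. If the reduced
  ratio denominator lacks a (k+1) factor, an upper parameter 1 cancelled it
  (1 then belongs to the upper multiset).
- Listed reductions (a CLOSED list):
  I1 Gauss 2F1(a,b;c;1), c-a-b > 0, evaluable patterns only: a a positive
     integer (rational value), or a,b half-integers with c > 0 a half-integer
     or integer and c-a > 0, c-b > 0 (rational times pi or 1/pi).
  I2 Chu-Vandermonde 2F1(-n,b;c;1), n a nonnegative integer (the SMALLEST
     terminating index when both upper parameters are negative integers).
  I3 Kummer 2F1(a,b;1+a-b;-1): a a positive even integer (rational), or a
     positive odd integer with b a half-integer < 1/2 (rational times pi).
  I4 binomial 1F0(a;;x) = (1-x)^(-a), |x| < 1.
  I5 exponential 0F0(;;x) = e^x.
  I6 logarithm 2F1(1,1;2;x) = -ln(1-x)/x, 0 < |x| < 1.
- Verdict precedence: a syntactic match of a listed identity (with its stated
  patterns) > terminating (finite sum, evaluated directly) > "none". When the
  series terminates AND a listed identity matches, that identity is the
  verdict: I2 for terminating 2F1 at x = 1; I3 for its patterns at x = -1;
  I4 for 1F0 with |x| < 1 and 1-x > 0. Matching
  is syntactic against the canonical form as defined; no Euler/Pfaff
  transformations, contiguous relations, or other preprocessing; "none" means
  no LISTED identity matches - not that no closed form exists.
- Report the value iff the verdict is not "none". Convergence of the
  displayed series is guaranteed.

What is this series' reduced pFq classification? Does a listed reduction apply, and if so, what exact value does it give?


The series (x = 1) is 2F1: upper {-9, 4/3}, lower {-1/6}, prefactor -2/9. Verdict: Chu-Vandermonde (I2) applies (terminating 2F1 at x = 1 with n = 9, b = 4/3, c = -1/6). Value: 4605822/109251265.

First insight: t_0 being -2/9, (1)_k (C = -2/9) is k! itself.
Step ratio: r(k) = 1 * (k-9) (k+4/3) / [(k-1/6) (k+1)] - rational; roots negated = parameters, x = 1, C = -2/9.


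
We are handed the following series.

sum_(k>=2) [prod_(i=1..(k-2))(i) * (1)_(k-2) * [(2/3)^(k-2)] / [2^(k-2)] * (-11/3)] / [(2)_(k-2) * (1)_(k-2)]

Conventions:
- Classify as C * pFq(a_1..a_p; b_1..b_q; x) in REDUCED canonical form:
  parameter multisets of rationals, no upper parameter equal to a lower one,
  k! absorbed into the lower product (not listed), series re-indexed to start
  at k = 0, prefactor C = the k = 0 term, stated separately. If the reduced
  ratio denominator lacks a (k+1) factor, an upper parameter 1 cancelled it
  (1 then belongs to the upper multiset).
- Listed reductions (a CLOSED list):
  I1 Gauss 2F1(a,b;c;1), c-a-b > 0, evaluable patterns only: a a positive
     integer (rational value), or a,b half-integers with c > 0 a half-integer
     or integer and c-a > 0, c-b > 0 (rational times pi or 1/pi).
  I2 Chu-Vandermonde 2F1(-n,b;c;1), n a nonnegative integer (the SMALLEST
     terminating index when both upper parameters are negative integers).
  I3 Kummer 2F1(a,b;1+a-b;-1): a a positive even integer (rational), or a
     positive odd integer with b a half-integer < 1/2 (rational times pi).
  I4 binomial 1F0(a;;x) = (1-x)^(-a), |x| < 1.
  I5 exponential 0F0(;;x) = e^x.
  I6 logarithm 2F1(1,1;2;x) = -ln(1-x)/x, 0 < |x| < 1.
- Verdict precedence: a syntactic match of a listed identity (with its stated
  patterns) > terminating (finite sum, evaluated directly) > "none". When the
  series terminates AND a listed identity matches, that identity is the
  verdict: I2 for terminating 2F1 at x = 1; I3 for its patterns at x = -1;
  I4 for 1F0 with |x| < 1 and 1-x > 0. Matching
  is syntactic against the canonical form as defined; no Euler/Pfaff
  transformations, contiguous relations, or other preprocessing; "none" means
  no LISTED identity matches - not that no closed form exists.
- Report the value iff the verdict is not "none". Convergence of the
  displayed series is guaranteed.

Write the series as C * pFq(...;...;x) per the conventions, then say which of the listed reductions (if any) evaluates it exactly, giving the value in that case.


Classification (C = -11/3): 2F1 with upper {1, 1}, lower {2}, argument x = 1/3. Verdict: this is logarithm (I6) (the logarithm: parameters (1,1;2), x = 1/3). Value: 11 * ln(2/3).

Key observation: with t_0 = -11/3, the two k-th powers (prefactor -11/3) combine into one argument.
Ratio: r(k) = (1/3) * (k+1) (k+1) / [(k+2) (k+1)] - rational; roots negated = parameters, x = (1/3), C = -11/3.


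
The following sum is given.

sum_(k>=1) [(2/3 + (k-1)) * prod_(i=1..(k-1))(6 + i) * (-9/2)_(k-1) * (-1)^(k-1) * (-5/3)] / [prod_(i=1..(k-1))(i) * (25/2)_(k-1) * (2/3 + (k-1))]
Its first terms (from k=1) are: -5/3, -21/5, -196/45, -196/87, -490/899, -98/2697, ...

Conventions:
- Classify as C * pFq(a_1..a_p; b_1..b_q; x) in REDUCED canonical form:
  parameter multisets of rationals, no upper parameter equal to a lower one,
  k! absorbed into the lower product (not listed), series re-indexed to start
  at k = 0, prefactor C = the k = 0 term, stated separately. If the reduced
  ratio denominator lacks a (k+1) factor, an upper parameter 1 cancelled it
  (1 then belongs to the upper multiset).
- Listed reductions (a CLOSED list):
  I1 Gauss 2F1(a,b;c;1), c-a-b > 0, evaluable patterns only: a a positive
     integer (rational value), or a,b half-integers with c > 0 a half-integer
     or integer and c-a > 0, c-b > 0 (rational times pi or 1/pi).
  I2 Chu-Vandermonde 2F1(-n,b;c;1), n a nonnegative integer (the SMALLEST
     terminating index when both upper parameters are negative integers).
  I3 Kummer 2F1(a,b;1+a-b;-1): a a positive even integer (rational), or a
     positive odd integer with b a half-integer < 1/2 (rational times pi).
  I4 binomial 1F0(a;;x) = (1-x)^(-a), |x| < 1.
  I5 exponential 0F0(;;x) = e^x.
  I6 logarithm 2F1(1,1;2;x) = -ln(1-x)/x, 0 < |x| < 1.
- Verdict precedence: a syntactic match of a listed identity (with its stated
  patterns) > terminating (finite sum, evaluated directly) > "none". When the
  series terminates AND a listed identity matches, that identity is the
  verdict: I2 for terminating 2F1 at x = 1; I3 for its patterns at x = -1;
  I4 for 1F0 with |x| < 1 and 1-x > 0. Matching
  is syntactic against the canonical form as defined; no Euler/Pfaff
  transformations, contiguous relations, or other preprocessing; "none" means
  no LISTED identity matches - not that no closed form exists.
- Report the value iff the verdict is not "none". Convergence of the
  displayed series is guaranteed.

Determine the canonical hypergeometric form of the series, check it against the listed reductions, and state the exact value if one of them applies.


Key observation: with t_0 = -5/3, the factor k + 2/3 cancels (top and bottom), leaving C = -5/3, x = -1.
Ratio: r(k) = (-1) * (k-9/2) (k+7) / [(k+25/2) (k+1)] - rational; roots negated = parameters, x = (-1), C = -5/3.

Classification (C = -5/3): 2F1 with upper {-9/2, 7}, lower {25/2}, argument x = -1. Verdict: this is Kummer's theorem (I3) (x = -1; c = 25/2 equals 1+a-b for upper {-9/2, 7}: listed pattern). Exact value: (-557732175/134217728) * pi.


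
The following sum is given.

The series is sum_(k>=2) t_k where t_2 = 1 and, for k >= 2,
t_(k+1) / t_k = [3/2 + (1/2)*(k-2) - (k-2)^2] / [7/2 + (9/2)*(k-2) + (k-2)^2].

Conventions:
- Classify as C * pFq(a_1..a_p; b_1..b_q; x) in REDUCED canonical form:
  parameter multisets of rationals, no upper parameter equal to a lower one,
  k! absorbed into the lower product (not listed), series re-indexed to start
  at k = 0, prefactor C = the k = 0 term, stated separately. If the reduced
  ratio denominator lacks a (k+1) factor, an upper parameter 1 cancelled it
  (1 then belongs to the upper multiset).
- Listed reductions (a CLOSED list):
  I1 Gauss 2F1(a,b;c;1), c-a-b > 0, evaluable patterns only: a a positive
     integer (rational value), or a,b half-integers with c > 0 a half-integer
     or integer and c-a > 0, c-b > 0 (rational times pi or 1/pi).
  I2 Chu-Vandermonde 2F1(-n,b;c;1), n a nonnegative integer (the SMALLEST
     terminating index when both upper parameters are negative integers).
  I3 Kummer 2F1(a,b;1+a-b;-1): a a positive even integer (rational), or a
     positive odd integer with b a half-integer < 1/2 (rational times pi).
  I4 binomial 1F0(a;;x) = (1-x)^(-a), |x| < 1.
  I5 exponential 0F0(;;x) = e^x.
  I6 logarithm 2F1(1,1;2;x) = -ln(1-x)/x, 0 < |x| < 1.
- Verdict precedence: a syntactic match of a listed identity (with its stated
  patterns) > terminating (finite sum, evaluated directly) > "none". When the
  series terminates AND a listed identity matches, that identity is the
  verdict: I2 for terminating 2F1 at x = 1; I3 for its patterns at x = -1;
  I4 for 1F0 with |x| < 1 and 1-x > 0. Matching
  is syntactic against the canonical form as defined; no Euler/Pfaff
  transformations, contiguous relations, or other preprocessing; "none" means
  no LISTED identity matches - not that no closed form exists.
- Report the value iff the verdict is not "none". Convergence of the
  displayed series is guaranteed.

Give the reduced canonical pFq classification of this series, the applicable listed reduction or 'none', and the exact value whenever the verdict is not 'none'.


At argument -1: a 2F1 with upper {-3/2, 1}, lower {7/2}, scaled by C = 1. Verdict at x = -1: Kummer (I3) matches (x = -1; c = 7/2 equals 1+a-b for upper {-3/2, 1}: listed pattern). Sum: (15/32) * pi.

The tell: x = (-1) and roots of the ratio polynomials (prefactor 1) are the negated parameters.
Adjacent-term ratio: r(k) = (-1) * (k-3/2) (k+1) / [(k+7/2) (k+1)] - rational in k, leading ratio (-1); with t_0 = 1, classification follows.


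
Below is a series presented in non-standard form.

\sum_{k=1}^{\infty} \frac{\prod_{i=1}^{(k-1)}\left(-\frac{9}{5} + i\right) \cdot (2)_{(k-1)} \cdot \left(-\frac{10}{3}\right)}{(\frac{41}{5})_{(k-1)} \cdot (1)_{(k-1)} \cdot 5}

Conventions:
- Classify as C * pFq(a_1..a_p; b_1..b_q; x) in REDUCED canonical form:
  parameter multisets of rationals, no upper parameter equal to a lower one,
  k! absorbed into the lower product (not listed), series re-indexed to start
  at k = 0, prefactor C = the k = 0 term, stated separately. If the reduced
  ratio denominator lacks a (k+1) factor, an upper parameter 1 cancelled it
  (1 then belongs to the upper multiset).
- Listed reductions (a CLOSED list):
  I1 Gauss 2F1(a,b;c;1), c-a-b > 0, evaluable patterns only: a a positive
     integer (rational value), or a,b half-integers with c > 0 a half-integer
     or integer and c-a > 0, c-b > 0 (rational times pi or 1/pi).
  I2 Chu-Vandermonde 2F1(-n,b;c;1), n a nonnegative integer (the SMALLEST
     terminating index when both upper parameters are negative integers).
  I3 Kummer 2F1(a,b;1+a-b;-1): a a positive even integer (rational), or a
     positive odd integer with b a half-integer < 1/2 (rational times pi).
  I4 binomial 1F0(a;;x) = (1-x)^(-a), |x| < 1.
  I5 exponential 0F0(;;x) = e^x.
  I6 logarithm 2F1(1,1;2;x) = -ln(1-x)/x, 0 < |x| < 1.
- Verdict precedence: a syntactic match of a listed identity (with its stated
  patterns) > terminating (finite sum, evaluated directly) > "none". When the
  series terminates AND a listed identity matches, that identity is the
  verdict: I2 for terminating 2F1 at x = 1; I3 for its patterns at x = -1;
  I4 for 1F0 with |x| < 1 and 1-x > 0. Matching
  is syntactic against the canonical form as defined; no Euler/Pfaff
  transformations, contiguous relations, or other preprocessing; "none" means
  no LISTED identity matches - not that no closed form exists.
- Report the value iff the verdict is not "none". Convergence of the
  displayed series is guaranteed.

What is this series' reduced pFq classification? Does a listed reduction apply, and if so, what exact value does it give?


x = 1 here; the reduced form reads 2F1, upper {-\frac{4}{5}, 2}, lower {\frac{41}{5}}, C = -\frac{2}{3}. Verdict: this is Gauss's theorem (I1) (x = 1: the Gamma ratio telescopes since c-a-b = 7 > 0 and a = 2 in Z>0). Value: -\frac{93}{175}.

Key step: t_0 = -\frac{2}{3} here, and the constant factors (C = -2/3) combine into one prefactor.
Consecutive-term ratio: r(k) = 1 * (k-\frac{4}{5}) (k+2) / [(k+\frac{41}{5}) (k+1)] - rational; roots negated = parameters, x = 1, C = -\frac{2}{3}.


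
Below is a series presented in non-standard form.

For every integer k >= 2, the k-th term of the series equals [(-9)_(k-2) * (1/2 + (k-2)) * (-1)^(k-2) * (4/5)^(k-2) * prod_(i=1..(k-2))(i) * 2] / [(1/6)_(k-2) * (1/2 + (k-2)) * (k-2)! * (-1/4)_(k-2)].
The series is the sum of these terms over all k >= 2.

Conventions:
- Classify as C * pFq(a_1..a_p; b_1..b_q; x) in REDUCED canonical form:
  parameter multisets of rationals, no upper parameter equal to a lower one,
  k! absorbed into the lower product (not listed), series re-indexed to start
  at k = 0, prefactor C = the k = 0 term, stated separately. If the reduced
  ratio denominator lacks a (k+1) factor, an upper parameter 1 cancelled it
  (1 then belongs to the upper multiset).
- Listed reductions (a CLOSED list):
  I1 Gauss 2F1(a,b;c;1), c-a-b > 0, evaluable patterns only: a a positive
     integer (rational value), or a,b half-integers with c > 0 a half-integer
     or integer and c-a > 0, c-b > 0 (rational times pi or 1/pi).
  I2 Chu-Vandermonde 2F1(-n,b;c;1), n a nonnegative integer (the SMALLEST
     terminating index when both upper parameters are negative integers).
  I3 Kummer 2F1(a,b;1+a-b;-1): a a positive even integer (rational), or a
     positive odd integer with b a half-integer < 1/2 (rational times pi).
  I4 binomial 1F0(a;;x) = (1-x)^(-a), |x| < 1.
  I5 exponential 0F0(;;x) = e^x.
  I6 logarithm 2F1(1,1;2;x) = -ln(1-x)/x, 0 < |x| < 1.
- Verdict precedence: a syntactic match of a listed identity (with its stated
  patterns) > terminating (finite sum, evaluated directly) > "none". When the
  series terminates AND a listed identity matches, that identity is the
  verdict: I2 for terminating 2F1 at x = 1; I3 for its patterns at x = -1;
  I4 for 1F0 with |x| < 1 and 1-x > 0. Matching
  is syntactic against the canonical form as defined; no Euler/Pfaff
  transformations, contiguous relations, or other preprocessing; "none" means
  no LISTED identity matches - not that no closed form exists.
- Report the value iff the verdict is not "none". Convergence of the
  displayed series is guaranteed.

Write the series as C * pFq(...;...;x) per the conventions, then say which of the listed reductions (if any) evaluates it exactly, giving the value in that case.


With C = 2: the canonical form is 2F2(-9, 1; -1/4, 1/6; -4/5). Verdict: terminating - no listed pattern fits, but -9 in the upper list cuts the series at k = 9; direct evaluation. Hence: -281629181631410665478945702/30403866046118017578125.

First insight: t_0 = 2 here, and the running product (C = 2) telescopes to a rising factorial.
Term ratio: r(k) = (-4/5) * (k-9) (k+1) / [(k-1/4) (k+1/6) (k+1)] ; factor over Q: parameters, x = (-4/5), and C = 2.


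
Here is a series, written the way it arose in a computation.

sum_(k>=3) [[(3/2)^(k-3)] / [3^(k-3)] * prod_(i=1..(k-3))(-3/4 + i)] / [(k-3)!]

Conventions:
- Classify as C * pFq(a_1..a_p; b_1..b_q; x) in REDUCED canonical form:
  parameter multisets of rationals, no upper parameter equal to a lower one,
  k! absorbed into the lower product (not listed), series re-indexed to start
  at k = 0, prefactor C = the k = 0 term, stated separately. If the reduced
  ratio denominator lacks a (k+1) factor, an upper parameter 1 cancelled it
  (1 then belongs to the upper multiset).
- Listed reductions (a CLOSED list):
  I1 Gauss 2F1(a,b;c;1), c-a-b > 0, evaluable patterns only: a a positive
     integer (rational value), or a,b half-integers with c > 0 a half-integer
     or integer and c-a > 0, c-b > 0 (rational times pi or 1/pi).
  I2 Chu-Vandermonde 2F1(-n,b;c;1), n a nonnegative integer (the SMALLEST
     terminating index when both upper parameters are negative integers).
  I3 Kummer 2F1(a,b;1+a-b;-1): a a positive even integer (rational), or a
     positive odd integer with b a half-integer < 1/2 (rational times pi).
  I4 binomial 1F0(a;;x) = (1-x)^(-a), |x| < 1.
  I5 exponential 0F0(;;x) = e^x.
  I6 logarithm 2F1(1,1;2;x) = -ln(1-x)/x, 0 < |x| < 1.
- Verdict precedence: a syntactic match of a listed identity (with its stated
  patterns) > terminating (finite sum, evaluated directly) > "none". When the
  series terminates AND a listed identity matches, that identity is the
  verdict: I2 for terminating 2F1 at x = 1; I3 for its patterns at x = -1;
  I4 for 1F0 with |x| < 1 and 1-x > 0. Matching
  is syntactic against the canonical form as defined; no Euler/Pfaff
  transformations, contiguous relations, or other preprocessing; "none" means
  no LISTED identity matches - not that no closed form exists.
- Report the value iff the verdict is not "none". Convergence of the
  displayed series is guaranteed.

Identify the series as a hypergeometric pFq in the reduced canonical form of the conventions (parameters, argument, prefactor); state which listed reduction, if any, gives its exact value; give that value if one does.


With C = 1: the canonical form is 1F0(1/4; -; 1/2). Verdict: this is the binomial series (I4) (the 1F0 binomial series: exponent -1/4, x = 1/2). Exact value: (1/2)^(-1/4).

Key step: t_0 = 1 here, and the two k-th powers (C = 1) combine into one argument.
Adjacent-term ratio: r(k) = (1/2) * (k+1/4) / [(k+1)] ; factor over Q: parameters, x = (1/2), and C = 1.


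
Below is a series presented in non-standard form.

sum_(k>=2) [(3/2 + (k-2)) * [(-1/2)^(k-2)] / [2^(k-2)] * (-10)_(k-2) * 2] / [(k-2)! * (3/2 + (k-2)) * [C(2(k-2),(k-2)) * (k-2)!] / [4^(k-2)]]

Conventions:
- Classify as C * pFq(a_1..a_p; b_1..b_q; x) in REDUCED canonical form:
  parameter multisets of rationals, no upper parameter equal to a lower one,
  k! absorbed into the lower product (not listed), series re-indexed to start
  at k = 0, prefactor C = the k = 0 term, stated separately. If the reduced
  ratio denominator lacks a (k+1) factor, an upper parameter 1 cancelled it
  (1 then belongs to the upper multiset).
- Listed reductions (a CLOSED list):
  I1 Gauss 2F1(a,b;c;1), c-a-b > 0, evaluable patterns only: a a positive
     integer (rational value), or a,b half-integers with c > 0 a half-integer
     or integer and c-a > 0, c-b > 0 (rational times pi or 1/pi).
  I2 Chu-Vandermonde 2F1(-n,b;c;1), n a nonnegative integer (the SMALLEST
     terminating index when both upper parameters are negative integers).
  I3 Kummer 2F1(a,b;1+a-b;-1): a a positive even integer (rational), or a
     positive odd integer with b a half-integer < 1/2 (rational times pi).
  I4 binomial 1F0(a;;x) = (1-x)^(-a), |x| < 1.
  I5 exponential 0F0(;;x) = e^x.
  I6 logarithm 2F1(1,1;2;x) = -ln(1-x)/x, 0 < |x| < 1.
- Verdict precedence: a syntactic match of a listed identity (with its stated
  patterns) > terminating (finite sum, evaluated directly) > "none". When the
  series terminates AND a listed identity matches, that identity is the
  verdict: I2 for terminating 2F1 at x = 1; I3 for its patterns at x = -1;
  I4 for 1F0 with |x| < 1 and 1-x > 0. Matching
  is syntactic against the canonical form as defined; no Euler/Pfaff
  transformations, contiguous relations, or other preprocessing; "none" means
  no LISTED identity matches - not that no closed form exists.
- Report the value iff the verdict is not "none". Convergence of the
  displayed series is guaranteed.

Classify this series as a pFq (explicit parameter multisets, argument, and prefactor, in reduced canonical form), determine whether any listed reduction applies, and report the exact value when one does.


Classification (C = 2): 1F1 with upper {-10}, lower {1/2}, argument x = -1/4. Verdict: terminating - the sum ends at index 10 because -10 is a negative integer; exact evaluation follows. Value: 221117161817/10158220800.

The tell: from the first term 2: striking the common factor k + 3/2 reduces the term (prefactor 2).
Consecutive-term ratio: r(k) = (-1/4) * (k-10) / [(k+1/2) (k+1)] ; factor over Q: parameters, x = (-1/4), and C = 2.


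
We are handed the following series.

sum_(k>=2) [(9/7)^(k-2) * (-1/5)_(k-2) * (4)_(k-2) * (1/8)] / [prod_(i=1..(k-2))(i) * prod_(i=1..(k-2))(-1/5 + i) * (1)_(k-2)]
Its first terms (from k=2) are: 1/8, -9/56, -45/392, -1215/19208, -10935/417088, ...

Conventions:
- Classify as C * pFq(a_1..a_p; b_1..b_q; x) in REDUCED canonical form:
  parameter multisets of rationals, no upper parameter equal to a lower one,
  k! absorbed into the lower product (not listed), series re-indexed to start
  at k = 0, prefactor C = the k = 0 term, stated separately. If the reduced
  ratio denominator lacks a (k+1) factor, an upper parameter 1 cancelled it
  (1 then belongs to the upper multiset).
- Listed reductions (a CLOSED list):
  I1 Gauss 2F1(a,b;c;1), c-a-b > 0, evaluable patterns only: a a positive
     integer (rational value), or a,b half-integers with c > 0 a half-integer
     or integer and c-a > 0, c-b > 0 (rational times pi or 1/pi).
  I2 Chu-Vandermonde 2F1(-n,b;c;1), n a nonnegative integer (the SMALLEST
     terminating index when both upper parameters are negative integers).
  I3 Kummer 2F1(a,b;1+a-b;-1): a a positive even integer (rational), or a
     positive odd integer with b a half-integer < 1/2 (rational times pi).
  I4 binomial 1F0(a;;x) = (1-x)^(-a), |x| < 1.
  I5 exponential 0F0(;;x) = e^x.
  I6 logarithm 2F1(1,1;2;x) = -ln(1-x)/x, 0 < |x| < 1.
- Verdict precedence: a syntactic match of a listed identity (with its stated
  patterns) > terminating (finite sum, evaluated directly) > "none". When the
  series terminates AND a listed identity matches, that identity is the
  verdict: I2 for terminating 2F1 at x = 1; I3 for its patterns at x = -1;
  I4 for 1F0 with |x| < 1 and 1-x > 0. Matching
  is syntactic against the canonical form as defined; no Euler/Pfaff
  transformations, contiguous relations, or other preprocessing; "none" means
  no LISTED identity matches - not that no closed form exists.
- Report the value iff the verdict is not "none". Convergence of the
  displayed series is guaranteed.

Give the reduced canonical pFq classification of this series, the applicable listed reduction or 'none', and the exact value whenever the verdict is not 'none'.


Key observation: from the first term 1/8: the lower running product (C = 1/8, x = 9/7) is a rising factorial.
Consecutive-term ratio: r(k) = (9/7) * (k-1/5) (k+4) / [(k+4/5) (k+1) (k+1)] - rational in k. x = (9/7); t_0 = 1/8; negate the roots.

This is 1/8 * 2F2(-1/5, 4; 4/5, 1; 9/7) in reduced canonical form. Verdict: none. Every listed pattern misses the 2F2 form at 9/7, upper {-1/5, 4}.


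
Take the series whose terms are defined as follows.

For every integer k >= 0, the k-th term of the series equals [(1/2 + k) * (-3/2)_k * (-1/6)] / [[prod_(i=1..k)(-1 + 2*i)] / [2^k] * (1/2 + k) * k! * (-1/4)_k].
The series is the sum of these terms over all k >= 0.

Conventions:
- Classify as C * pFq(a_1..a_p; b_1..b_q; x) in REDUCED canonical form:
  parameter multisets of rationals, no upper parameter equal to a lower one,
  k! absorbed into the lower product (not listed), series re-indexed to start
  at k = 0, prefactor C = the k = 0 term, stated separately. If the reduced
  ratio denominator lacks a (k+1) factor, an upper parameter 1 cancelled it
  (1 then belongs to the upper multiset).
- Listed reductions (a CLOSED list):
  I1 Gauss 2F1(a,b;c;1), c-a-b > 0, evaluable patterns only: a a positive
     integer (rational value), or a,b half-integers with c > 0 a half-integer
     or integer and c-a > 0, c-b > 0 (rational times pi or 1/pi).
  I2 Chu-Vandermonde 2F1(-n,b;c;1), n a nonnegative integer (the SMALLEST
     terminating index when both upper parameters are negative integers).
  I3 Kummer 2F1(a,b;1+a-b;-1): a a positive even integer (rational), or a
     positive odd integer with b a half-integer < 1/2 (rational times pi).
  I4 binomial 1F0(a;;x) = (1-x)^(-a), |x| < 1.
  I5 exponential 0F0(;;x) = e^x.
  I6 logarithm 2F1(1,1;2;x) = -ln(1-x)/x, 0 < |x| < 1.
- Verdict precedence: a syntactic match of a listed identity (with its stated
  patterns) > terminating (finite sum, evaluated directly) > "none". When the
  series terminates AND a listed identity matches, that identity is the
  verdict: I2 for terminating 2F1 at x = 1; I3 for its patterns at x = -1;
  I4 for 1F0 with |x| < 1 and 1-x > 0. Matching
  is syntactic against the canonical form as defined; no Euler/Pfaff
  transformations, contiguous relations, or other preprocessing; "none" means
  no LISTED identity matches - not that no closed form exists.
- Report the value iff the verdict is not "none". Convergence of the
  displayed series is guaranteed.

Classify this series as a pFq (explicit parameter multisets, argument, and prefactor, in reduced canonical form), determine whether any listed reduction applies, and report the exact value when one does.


Key step: x = 1 and k + 1/2 divides numerator and denominator alike; prefactor -1/6 after cancelling.
Ratio: r(k) = 1 * (k-3/2) / [(k-1/4) (k+1/2) (k+1)] ; factor over Q: parameters, x = 1, and C = -1/6.

Canonical form: C = -1/6 times 1F2 with upper {-3/2}, lower {-1/4, 1/2}, x = 1. Verdict: no listed reduction: x = 1 and upper {-3/2} fail every I1-I6 pattern.


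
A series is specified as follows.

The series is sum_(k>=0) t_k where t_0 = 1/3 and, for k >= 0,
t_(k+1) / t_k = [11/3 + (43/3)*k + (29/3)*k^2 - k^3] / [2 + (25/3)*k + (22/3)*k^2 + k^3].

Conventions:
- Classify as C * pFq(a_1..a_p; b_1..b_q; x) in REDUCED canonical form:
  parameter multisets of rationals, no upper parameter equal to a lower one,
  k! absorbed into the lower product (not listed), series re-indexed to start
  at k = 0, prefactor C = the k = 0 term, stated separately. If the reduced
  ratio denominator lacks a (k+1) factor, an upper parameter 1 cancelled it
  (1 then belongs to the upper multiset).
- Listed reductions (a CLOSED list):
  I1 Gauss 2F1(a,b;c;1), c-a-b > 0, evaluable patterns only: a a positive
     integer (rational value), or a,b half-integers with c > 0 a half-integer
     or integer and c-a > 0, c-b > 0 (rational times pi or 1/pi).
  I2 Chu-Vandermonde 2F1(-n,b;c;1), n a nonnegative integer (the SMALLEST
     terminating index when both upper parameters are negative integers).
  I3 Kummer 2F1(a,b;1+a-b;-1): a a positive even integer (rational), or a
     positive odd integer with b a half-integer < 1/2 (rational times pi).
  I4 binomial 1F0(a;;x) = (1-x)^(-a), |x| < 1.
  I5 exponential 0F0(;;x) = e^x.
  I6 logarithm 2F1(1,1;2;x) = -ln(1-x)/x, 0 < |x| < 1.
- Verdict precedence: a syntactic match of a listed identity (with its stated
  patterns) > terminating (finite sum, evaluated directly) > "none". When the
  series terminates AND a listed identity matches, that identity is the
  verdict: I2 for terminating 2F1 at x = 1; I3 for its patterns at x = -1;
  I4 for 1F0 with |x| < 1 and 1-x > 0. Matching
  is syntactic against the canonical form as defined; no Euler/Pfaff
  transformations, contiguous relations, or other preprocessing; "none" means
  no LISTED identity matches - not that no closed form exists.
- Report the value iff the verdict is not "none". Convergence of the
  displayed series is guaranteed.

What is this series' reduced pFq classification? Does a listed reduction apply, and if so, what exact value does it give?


This is 1/3 * 2F1(-11, 1; 6; -1) in reduced canonical form. Verdict: terminating - upper -11 stops the sum at k = 11; the 12 terms are added exactly. Sum: 63019/13104.

Key observation: t_0 being 1/3, factor the ratio over Q (C = 1/3): negated roots = parameters.
Ratio: r(k) = (-1) * (k-11) (k+1) / [(k+6) (k+1)] - rational in k. x = (-1); t_0 = 1/3; negate the roots.


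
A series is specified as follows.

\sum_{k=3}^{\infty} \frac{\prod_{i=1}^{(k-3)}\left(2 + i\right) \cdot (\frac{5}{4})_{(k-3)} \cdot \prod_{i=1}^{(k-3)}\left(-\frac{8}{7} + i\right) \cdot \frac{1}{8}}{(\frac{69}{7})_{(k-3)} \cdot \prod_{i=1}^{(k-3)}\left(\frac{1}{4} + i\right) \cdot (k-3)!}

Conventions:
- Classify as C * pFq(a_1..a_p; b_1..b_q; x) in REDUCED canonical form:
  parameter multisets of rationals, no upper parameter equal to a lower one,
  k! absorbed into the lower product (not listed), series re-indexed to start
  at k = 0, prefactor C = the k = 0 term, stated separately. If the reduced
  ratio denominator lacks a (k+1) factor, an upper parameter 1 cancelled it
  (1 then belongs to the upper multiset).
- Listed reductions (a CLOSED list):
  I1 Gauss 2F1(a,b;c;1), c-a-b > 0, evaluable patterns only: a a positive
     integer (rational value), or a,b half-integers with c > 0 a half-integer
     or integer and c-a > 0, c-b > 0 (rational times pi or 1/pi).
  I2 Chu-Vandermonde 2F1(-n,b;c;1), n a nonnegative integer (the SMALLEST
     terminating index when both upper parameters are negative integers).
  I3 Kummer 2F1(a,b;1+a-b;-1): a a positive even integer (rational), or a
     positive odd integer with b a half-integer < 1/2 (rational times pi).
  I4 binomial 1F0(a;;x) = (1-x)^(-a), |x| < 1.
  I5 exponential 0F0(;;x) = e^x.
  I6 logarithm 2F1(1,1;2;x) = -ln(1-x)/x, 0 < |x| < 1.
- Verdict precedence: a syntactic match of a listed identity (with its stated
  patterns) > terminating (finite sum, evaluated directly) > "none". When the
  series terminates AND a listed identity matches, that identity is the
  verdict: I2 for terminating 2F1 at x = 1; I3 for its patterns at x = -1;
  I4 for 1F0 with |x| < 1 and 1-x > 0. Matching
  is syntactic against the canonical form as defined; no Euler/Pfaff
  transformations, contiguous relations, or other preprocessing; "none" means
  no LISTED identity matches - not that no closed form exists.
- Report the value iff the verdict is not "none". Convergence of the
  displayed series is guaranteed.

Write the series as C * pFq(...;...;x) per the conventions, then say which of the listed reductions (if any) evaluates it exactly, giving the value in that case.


Reduced: x = 1, 2F1, upper = {-\frac{1}{7}, 3}, lower = {\frac{69}{7}}, C = \frac{1}{8}. Verdict: the Gauss summation I1 fires (x = 1: the Gamma ratio telescopes since c-a-b = 7 > 0 and a = 3 in Z>0). Exact value: \frac{1705}{14406}.

Structural cue: from the first term \frac{1}{8}: the running product (C = 1/8) telescopes to a rising factorial.
Adjacent-term ratio: r(k) = 1 * (k-\frac{1}{7}) (k+3) / [(k+\frac{69}{7}) (k+1)] - poly over poly, x = 1 from leading terms; C = \frac{1}{8} at k = 0.


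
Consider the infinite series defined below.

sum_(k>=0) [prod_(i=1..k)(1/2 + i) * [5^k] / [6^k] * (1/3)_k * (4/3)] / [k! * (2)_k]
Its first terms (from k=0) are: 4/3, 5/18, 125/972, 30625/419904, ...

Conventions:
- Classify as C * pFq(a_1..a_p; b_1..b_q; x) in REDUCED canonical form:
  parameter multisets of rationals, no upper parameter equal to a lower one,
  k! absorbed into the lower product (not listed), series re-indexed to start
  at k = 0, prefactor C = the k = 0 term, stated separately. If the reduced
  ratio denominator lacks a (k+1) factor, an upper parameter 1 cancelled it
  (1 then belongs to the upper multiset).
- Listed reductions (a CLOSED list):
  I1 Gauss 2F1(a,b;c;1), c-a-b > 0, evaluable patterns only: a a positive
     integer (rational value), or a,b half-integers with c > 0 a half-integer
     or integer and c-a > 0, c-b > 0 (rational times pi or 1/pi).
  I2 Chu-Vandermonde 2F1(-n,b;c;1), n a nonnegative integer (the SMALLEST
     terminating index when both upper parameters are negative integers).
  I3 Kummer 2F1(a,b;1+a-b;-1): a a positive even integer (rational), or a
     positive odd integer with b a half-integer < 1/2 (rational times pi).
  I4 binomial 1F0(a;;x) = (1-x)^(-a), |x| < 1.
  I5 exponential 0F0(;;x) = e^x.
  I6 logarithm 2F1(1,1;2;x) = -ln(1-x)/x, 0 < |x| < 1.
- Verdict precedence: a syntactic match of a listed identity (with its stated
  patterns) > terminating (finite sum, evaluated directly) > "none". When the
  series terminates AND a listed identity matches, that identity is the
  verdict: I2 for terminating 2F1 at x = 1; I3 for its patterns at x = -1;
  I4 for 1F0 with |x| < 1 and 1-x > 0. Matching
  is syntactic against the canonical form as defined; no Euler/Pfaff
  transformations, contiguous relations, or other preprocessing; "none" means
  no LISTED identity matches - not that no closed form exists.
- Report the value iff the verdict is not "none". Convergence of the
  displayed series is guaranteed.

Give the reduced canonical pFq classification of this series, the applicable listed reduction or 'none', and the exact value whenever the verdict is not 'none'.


Reduced: x = 5/6, 2F1, upper = {1/3, 3/2}, lower = {2}, C = 4/3. Verdict: none. No listed pattern accepts 2F1(1/3, 3/2; 2; 5/6).

The tell: with t_0 = 4/3, the running product (C = 4/3) telescopes to a rising factorial.
Consecutive-term ratio: r(k) = (5/6) * (k+1/3) (k+3/2) / [(k+2) (k+1)] ; factor over Q: parameters, x = (5/6), and C = 4/3.


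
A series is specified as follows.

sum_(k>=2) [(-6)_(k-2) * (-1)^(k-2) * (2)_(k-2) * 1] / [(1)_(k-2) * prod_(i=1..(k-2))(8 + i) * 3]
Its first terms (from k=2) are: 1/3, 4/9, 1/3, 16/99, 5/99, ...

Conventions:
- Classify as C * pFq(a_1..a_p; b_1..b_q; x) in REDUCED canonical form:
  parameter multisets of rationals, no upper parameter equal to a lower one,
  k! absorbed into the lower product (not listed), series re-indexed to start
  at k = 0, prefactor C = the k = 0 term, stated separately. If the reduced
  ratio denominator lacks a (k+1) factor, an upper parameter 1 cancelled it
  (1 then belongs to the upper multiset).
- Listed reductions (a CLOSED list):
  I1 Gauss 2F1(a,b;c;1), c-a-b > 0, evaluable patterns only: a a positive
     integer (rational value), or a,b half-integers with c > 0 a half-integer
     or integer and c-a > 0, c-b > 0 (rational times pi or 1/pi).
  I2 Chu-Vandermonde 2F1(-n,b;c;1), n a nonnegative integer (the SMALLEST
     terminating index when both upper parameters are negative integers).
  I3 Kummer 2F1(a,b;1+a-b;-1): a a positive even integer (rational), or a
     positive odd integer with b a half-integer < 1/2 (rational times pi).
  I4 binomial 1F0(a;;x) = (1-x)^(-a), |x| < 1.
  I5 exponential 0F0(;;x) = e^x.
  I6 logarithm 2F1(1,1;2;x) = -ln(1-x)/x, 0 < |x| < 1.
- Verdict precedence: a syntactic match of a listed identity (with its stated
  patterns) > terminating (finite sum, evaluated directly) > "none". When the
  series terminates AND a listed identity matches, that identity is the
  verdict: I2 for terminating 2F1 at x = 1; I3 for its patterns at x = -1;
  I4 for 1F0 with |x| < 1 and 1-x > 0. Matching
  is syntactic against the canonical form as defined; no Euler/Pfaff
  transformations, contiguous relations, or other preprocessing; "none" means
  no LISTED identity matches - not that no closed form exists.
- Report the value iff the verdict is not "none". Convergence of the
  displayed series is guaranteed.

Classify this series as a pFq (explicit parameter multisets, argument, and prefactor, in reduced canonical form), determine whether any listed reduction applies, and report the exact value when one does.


Reduced: x = -1, 2F1, upper = {-6, 2}, lower = {9}, C = 1/3. Verdict: the Kummer evaluation I3 matches (x = -1; c = 9 equals 1+a-b for upper {-6, 2}: listed pattern). Sum: 4/3.

Key step: t_0 = 1/3 here, and the constant factors (C = 1/3, x = -1) combine into one prefactor.
Step ratio: r(k) = (-1) * (k-6) (k+2) / [(k+9) (k+1)] - rational in k, leading ratio (-1); with t_0 = 1/3, classification follows.


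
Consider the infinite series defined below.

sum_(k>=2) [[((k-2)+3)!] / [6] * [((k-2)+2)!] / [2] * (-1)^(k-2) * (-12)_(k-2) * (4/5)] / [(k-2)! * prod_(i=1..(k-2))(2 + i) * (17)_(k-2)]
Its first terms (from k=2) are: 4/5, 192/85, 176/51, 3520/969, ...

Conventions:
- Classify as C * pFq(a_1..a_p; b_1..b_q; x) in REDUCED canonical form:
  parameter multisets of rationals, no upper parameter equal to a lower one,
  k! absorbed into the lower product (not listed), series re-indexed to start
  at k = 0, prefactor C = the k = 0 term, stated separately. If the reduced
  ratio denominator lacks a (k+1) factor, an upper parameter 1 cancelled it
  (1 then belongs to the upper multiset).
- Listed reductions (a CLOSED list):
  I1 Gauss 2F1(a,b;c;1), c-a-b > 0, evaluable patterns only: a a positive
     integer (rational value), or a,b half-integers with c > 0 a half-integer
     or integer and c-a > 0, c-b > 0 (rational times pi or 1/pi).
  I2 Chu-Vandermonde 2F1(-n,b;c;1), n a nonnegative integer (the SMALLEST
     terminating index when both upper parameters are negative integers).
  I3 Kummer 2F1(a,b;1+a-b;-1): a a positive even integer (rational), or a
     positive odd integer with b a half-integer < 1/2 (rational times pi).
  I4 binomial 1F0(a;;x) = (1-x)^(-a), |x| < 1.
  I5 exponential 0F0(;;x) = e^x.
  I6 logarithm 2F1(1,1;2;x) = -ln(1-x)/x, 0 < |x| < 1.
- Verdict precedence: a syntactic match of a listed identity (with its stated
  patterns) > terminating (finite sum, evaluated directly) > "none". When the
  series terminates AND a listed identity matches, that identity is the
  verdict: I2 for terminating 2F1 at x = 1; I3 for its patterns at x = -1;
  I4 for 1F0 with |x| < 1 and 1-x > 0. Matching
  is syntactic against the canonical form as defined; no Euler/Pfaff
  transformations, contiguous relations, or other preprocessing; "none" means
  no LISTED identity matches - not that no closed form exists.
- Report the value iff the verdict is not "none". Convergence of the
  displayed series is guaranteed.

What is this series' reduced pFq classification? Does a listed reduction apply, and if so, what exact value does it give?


Canonical form: C = 4/5 times 2F1 with upper {-12, 4}, lower {17}, x = -1. Verdict: this is the Kummer evaluation I3 (x = -1; c = 17 equals 1+a-b for upper {-12, 4}: listed pattern). Exact value: 16.

The tell: t_0 = 4/5 here, and the factorial ratio (C = 4/5) (k+a-1)!/(a-1)! is a rising factorial (a)_k.
Term ratio: r(k) = (-1) * (k-12) (k+4) / [(k+17) (k+1)] - rational; roots negated = parameters, x = (-1), C = 4/5.


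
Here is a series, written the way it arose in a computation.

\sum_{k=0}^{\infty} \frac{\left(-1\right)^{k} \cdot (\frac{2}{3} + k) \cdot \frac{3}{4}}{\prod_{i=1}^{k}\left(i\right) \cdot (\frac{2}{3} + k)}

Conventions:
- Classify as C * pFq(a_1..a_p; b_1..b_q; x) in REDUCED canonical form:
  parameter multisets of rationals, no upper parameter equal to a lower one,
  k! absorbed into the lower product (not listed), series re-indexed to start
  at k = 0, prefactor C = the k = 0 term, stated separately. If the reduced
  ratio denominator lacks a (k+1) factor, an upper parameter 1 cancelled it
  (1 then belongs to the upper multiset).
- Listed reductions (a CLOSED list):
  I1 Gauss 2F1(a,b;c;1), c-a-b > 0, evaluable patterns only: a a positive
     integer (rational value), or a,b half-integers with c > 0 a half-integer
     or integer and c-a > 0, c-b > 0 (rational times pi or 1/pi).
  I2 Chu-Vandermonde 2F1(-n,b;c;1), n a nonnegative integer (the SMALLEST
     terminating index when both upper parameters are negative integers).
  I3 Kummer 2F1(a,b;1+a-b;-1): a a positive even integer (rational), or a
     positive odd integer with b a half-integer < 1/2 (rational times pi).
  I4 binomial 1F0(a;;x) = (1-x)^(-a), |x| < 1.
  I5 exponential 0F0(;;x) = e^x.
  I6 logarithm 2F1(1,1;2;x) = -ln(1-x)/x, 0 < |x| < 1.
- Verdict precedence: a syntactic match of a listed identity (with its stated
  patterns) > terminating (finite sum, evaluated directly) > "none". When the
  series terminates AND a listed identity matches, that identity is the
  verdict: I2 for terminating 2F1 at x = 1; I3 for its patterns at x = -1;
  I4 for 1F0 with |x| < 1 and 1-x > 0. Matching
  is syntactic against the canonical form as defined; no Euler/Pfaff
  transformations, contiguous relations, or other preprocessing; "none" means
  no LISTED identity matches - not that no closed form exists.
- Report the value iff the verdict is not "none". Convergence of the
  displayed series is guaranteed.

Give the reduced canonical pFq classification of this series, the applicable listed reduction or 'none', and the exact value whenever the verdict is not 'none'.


Reduced: x = -1, 0F0, upper = {-}, lower = {-}, C = \frac{3}{4}. Verdict (x = -1): the I5 exponential reduction applies (the 0F0 exponential series at x = -1). Its exact value is \frac{3}{4} \cdot e^{-1}.

First insight: from the first term \frac{3}{4}: striking the common factor k + 2/3 reduces the term (C = 3/4, x = -1).
Term ratio: r(k) = -1 * 1 / [(k+1)] - rational; roots negated = parameters, x = -1, C = \frac{3}{4}.
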